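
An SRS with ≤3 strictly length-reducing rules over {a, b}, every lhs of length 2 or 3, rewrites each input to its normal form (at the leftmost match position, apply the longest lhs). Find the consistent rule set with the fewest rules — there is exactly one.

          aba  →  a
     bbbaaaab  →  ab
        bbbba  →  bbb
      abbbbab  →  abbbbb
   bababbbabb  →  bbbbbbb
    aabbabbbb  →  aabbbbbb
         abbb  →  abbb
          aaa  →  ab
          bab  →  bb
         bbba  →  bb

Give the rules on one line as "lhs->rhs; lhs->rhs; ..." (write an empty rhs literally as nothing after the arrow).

  | aba => a
  | bbbaaaab => bbaaab => baab => ab
  | bbbba => bbb
  | abbbbab => abbbbb

aaa->ab; ba->; bab->bb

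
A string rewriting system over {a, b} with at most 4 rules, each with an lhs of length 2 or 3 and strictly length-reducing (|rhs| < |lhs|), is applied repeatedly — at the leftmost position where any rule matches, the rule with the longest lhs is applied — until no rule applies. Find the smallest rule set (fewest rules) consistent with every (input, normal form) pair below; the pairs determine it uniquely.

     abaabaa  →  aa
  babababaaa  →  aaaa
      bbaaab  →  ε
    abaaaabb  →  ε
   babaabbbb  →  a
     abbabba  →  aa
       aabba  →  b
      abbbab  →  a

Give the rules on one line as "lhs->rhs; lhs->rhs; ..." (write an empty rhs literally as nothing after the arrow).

aab->bb; ab->; aba->b; bb->a

  | abaabaa => babaa => bba => aa
  | babababaaa => bbbabaaa => ababaaa => bbaaa => aaaa
  | bbaaab => aaaab => aabb => bbb => ab => ε
  | abaaaabb => baaabb => babbb => bbb => ab => ε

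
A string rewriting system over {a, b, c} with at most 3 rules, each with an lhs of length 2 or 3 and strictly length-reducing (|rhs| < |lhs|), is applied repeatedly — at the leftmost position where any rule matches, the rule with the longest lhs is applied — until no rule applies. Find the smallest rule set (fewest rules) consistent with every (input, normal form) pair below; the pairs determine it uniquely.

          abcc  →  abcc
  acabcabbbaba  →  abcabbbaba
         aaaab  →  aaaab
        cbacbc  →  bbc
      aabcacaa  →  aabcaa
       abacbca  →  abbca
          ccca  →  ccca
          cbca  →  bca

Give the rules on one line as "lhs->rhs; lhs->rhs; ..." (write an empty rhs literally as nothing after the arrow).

  | abcc
  | acabcabbbaba => abcabbbaba
  | aaaab
  | cbacbc => bacbc => bbc

ac->; cb->b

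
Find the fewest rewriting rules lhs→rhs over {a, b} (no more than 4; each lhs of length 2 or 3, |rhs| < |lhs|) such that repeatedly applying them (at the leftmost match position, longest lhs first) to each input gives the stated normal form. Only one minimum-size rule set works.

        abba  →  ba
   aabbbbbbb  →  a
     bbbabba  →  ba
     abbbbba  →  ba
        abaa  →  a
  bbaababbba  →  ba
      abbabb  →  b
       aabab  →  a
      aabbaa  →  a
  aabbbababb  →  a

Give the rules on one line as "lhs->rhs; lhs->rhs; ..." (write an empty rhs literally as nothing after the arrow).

aa->a; aab->aa; ab->; bb->b

  | abba => ba
  | aabbbbbbb => aabbbbbb => aabbbbb => aabbbb => aabbb => aabb => aab => aa => a
  | bbbabba => bbabba => babba => bba => ba
  | abbbbba => bbbba => bbba => bba => ba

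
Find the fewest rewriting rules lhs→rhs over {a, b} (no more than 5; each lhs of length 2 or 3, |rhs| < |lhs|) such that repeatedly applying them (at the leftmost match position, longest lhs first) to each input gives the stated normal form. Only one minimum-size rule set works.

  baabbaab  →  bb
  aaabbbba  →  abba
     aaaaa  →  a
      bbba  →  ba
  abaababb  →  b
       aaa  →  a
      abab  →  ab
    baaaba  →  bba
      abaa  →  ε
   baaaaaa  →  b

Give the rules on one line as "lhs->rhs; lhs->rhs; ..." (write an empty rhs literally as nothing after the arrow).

  | baabbaab => bbbaab => baab => bb
  | aaabbbba => abbbba => abba
  | aaaaa => aaa => a
  | bbba => ba

aa->; aba->a; bab->bb; bbb->b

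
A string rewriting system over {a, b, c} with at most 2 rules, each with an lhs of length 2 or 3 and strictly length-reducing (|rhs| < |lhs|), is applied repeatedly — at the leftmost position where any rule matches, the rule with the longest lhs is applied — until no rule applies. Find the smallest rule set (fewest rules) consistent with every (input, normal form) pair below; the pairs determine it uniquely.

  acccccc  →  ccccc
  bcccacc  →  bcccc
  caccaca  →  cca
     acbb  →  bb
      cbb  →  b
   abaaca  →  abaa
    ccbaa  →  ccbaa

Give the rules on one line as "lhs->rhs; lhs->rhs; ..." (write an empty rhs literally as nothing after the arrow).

  | acccccc => ccccc
  | bcccacc => bcccc
  | caccaca => ccaca => cca
  | acbb => bb

ac->; cbb->b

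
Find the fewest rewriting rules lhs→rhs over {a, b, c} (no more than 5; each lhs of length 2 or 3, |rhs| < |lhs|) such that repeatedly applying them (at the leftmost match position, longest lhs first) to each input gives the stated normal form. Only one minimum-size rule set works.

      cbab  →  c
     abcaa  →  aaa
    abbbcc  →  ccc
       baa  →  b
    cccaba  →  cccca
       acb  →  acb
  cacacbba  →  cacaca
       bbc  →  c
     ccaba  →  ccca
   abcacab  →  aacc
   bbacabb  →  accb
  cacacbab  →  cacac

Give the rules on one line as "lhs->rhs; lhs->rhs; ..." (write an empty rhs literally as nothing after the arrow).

  | cbab => cbb => c
  | abcaa => aaa
  | abbbcc => cbbcc => ccc
  | baa => ba => b

ab->c; abc->a; ba->b; bb->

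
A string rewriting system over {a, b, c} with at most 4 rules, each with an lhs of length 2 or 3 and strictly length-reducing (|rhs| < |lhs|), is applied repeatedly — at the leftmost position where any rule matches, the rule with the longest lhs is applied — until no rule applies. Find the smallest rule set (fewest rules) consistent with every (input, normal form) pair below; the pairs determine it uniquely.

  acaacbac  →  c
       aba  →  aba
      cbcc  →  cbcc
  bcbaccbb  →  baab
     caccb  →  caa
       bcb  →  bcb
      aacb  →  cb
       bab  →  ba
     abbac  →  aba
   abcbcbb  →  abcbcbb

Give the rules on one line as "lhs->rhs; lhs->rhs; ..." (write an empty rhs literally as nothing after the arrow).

ac->c; bab->ba; bac->a; ccb->aa

  | acaacbac => caacbac => cacbac => ccbac => aaac => aac => ac => c
  | aba
  | cbcc
  | bcbaccbb => bcacbb => bccbb => baab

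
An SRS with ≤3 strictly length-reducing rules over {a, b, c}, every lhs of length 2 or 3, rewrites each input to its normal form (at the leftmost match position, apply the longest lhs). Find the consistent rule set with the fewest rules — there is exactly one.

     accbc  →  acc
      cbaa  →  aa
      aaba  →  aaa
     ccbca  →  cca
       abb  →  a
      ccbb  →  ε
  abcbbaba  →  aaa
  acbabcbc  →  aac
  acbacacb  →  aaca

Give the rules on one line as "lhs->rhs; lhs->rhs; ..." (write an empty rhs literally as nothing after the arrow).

  | accbc => acc
  | cbaa => aa
  | aaba => aaa
  | ccbca => cca

ab->a; cb->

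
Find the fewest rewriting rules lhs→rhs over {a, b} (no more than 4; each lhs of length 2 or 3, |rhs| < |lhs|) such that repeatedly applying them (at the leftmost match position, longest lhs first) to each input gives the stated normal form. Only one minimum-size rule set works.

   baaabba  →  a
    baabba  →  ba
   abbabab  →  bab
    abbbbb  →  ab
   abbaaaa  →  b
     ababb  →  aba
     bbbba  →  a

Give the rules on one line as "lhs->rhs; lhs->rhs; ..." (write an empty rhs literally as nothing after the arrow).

  | baaabba => bbbba => bba => a
  | baabba => bbba => ba
  | abbabab => aabab => bab
  | abbbbb => abbb => ab

aa->; aaa->b; bb->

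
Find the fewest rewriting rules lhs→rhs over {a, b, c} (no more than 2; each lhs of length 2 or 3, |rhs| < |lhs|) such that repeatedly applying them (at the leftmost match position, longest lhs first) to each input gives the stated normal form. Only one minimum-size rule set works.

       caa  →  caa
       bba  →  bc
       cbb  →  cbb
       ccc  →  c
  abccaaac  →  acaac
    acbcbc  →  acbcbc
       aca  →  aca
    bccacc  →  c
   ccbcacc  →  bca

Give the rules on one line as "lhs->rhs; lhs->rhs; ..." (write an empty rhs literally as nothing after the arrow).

  | caa
  | bba => bc
  | cbb
  | ccc => c

ba->c; cc->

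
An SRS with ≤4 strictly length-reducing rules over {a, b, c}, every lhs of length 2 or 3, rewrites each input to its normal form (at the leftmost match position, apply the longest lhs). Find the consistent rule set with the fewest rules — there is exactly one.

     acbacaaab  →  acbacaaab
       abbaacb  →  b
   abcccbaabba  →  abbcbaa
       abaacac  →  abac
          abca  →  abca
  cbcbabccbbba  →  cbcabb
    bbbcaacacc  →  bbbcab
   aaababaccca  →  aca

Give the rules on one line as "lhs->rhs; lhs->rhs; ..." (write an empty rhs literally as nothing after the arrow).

  | acbacaaab
  | abbaacb => aacb => b
  | abcccbaabba => abbcbaabba => abbcbaa
  | abaacac => abac

aac->; bab->a; bba->; cc->b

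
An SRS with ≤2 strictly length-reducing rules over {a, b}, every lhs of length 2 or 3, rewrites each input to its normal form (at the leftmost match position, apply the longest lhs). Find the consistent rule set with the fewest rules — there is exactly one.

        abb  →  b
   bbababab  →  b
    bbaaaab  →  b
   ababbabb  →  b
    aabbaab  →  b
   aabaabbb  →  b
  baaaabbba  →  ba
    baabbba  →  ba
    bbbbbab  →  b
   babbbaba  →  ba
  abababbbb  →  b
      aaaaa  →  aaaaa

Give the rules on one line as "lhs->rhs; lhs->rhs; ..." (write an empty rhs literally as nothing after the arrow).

ab->b; bb->b

  | abb => bb => b
  | bbababab => bababab => bbabab => babab => bbab => bab => bb => b
  | bbaaaab => baaaab => baaab => baab => bab => bb => b
  | ababbabb => babbabb => bbbabb => bbabb => babb => bbb => bb => b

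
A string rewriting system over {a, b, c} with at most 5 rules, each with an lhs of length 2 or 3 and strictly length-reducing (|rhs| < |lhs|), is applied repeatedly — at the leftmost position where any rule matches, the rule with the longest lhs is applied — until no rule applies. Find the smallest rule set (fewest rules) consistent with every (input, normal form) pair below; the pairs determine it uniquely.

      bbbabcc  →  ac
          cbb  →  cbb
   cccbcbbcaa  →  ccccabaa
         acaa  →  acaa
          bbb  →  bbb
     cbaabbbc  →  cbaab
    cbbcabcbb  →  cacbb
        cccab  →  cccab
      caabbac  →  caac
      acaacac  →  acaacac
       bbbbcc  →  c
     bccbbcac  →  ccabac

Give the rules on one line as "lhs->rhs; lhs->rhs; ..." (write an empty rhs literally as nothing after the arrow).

bab->b; bba->; bbc->ab; bc->c

  | bbbabcc => bbcc => abc => ac
  | cbb
  | cccbcbbcaa => ccccbbcaa => ccccabaa
  | acaa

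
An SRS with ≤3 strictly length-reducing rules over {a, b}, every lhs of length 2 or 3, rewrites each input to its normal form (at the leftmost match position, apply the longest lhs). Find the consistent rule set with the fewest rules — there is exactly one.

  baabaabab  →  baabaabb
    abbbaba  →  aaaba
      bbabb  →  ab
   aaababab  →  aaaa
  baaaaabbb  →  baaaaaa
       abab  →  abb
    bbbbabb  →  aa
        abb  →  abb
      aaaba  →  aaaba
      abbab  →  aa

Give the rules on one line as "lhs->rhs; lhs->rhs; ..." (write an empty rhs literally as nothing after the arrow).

bab->bb; bbb->a

  | baabaabab => baabaabb
  | abbbaba => aaaba
  | bbabb => bbbb => ab
  | aaababab => aaabbab => aaabbb => aaaa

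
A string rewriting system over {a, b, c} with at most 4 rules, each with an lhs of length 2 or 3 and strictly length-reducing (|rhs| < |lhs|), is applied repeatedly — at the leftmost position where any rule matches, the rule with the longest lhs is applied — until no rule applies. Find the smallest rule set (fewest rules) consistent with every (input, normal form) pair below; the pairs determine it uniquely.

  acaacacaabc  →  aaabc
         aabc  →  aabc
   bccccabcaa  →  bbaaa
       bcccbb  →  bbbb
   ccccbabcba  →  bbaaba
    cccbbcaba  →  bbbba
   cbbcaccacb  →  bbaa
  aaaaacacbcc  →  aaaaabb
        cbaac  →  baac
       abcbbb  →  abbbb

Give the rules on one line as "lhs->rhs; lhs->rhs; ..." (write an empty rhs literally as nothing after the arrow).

bab->aa; ca->; cb->b; cc->b

  | acaacacaabc => aacacaabc => aacaabc => aaabc
  | aabc
  | bccccabcaa => bbccabcaa => bbbabcaa => bbaacaa => bbaaa
  | bcccbb => bbcbb => bbbb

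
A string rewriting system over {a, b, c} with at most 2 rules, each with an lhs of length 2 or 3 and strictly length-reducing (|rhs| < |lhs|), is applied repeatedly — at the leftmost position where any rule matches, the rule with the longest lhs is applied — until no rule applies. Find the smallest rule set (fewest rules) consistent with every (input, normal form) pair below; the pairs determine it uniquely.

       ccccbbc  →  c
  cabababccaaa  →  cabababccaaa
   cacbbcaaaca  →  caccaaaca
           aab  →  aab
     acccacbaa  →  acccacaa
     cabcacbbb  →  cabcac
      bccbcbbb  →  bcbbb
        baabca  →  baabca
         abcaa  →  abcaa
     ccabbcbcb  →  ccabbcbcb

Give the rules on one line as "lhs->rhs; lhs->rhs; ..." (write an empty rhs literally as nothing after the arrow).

acb->ac; ccb->

  | ccccbbc => ccbc => c
  | cabababccaaa
  | cacbbcaaaca => cacbcaaaca => caccaaaca
  | aab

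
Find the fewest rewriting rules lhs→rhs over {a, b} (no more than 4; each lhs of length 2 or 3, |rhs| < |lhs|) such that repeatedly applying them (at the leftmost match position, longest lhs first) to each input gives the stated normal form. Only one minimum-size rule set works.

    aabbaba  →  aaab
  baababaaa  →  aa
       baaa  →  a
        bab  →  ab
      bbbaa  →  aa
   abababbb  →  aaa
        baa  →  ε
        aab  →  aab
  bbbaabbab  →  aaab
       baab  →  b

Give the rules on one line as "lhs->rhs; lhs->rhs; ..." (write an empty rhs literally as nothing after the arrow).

  | aabbaba => aababa => aaaba => aaab
  | baababaaa => babaaa => abaaa => aa
  | baaa => a
  | bab => ab

ba->b; baa->; bab->ab; bbb->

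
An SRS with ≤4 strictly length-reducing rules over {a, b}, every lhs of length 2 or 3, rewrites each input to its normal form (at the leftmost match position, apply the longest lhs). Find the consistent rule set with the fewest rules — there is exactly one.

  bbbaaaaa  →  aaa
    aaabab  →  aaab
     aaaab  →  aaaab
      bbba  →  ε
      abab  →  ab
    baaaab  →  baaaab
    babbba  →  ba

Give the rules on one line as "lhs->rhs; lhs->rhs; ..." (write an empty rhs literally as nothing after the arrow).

aba->bb; bb->; bba->; bbb->ab

  | bbbaaaaa => abaaaaa => bbaaaa => aaa
  | aaabab => aabbb => aaab
  | aaaab
  | bbba => aba => bb => ε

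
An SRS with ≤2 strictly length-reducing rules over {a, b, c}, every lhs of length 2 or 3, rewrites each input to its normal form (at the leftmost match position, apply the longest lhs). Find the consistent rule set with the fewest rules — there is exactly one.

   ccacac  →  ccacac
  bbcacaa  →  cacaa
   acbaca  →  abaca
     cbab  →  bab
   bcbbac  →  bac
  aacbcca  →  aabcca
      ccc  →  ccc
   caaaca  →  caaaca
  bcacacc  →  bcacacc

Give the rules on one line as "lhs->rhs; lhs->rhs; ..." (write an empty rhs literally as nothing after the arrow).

bb->; cb->b

  | ccacac
  | bbcacaa => cacaa
  | acbaca => abaca
  | cbab => bab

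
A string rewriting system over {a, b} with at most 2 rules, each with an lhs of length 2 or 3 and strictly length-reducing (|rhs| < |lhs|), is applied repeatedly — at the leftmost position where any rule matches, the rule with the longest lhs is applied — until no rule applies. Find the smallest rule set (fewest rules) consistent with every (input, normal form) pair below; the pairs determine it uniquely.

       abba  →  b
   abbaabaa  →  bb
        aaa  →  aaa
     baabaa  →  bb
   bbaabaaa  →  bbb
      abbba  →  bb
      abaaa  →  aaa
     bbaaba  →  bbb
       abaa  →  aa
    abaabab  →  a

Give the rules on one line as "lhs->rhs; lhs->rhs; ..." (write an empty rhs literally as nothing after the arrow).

  | abba => ba => b
  | abbaabaa => baabaa => babaa => bbaa => bba => bb
  | aaa
  | baabaa => babaa => bbaa => bba => bb

ab->; ba->b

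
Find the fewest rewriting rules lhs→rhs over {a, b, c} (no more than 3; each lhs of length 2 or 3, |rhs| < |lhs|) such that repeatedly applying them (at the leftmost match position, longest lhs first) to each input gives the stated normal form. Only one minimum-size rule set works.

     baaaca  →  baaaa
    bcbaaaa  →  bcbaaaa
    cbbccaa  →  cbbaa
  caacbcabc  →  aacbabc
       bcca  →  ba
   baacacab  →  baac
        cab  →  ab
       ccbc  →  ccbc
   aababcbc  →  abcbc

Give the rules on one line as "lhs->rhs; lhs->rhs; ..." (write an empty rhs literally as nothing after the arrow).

aab->c; ca->a

  | baaaca => baaaa
  | bcbaaaa
  | cbbccaa => cbbcaa => cbbaa
  | caacbcabc => aacbcabc => aacbabc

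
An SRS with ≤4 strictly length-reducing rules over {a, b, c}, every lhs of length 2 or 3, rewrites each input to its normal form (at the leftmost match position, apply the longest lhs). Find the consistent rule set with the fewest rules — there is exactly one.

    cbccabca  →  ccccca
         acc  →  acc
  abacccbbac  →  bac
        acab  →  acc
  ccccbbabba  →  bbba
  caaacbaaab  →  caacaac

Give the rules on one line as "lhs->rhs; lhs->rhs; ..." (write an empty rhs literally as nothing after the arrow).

  | cbccabca => cccabca => ccccca
  | acc
  | abacccbbac => cacccbbac => caccbbac => cacbbac => cabbac => ccbac => cbac => bac
  | acab => acc

ab->c; cb->b; cbc->cc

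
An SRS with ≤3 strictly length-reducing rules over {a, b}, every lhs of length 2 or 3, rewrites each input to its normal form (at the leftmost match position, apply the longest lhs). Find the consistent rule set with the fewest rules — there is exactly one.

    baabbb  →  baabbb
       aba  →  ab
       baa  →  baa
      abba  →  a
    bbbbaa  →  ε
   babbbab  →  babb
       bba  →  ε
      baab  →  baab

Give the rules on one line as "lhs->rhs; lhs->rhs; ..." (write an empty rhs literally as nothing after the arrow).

  | baabbb
  | aba => ab
  | baa
  | abba => a

aba->ab; bba->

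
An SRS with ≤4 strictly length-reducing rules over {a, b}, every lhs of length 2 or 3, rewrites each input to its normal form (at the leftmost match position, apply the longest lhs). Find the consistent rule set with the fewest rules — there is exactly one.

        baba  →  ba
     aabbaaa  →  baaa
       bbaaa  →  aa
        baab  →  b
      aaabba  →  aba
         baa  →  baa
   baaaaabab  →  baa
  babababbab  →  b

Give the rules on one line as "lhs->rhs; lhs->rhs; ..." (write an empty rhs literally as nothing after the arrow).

aab->; bab->b; bba->

  | baba => ba
  | aabbaaa => baaa
  | bbaaa => aa
  | baab => b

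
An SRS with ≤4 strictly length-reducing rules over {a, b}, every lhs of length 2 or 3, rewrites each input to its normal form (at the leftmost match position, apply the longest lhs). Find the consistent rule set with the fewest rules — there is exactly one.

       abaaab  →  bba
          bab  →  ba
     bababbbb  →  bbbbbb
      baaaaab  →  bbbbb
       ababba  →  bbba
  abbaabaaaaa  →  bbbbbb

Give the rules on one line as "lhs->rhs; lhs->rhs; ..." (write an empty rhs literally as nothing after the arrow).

aa->b; aaa->bb; ab->a

  | abaaab => aaaab => bbab => bba
  | bab => ba
  | bababbbb => baabbbb => bbbbbb
  | baaaaab => bbbaab => bbbbb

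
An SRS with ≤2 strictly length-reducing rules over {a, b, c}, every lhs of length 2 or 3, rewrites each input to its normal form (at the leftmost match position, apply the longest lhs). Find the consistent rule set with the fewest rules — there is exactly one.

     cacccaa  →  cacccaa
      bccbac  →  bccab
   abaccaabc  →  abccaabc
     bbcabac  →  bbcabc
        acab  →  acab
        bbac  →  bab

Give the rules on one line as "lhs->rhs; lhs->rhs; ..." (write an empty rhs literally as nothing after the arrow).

  | cacccaa
  | bccbac => bccab
  | abaccaabc => abccaabc
  | bbcabac => bbcabc

aba->ab; bac->ab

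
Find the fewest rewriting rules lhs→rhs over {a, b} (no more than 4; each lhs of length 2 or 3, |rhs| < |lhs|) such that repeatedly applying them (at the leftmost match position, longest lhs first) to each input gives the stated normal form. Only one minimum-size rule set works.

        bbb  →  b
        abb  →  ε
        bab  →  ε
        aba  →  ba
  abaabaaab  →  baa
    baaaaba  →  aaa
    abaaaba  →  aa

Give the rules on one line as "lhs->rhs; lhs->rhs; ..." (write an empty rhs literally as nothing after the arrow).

  | bbb => b
  | abb => bb => ε
  | bab => bb => ε
  | aba => ba

aab->ba; ab->b; bb->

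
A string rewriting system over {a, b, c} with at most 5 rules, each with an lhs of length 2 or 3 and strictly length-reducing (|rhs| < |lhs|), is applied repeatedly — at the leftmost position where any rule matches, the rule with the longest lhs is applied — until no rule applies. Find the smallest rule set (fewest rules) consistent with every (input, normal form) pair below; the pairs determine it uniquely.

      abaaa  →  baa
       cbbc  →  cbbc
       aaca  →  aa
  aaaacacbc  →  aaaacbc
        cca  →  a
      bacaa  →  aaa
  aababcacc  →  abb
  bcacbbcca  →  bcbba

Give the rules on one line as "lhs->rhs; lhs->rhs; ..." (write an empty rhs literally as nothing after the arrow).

aba->b; bac->a; ca->; cc->

  | abaaa => baa
  | cbbc
  | aaca => aa
  | aaaacacbc => aaaacbc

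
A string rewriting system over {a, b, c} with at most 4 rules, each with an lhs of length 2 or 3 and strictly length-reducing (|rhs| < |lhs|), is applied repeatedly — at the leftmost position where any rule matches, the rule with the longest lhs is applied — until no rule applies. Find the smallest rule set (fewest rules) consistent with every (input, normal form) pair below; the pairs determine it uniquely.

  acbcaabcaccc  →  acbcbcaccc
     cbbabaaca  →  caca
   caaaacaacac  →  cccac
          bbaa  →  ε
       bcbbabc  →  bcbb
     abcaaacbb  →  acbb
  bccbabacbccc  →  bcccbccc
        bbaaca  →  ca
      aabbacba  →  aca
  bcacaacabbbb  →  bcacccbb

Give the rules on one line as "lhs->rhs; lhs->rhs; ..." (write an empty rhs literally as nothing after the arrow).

  | acbcaabcaccc => acbcbcaccc
  | cbbabaaca => cbabaaca => cabaaca => caaaca => caca
  | caaaacaacac => caacaacac => ccaacac => cccac
  | bbaa => baa => aa => ε

aa->; abb->c; abc->bb; ba->a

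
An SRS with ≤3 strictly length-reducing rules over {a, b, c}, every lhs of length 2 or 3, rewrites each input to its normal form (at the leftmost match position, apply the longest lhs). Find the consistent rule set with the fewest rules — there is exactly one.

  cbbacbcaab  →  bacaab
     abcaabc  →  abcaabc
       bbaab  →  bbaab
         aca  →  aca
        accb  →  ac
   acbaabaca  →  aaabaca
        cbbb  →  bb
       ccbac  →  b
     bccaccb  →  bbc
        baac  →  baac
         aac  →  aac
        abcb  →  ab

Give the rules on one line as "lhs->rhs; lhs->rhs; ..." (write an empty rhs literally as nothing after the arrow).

cac->b; cb->; cca->b

  | cbbacbcaab => bacbcaab => bacaab
  | abcaabc
  | bbaab
  | aca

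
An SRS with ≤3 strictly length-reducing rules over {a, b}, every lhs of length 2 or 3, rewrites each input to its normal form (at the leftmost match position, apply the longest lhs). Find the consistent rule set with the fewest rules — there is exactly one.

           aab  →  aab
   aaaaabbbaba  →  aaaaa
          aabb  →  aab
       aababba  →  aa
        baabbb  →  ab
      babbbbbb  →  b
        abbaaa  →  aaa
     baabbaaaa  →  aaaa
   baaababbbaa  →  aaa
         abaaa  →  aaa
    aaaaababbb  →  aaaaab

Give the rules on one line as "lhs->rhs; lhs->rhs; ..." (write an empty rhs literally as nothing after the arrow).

ba->; bb->b

  | aab
  | aaaaabbbaba => aaaaabbaba => aaaaababa => aaaaaba => aaaaa
  | aabb => aab
  | aababba => aabba => aaba => aa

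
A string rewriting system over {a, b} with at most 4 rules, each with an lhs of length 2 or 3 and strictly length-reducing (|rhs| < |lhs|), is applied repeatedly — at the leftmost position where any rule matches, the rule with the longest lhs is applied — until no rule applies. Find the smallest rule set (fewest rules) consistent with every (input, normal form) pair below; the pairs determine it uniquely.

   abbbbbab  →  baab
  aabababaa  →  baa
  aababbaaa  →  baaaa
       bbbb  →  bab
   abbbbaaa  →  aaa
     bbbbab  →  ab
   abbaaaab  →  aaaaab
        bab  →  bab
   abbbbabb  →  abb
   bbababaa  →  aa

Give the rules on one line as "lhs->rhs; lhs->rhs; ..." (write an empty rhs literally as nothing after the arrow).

aba->ba; bba->a; bbb->ba

  | abbbbbab => ababbab => babbab => baab
  | aabababaa => abababaa => bababaa => bbabaa => abaa => baa
  | aababbaaa => ababbaaa => babbaaa => baaaa
  | bbbb => bab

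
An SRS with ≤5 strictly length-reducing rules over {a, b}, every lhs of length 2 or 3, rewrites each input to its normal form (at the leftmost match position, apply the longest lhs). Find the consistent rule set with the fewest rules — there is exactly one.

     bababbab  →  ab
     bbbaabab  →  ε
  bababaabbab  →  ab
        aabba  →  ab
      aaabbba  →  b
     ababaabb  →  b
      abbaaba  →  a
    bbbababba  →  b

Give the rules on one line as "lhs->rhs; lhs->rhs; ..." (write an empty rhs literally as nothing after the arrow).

aa->a; aaa->ba; ba->; bab->

  | bababbab => abbab => ab
  | bbbaabab => bbabab => bab => ε
  | bababaabbab => abaabbab => aabbab => abbab => ab
  | aabba => abba => ab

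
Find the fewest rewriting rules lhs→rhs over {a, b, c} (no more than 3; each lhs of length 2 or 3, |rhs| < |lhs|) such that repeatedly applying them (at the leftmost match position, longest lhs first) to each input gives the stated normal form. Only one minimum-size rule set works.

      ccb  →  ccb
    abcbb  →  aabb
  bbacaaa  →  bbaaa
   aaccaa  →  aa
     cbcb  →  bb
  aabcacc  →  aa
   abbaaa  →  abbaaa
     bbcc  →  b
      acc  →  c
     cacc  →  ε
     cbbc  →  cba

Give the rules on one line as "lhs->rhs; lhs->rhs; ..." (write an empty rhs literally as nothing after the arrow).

  | ccb
  | abcbb => aabb
  | bbacaaa => bbaaa
  | aaccaa => acaa => aa

ac->; bc->a; ca->b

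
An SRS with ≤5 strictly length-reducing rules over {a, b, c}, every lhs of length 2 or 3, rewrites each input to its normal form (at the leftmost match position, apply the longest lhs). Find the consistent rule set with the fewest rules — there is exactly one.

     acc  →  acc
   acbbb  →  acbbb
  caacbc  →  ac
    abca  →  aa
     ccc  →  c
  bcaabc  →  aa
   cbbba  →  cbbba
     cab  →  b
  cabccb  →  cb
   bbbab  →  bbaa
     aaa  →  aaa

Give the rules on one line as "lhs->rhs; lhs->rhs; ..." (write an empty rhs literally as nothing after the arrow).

bab->aa; bc->; ca->; ccc->c

  | acc
  | acbbb
  | caacbc => acbc => ac
  | abca => aa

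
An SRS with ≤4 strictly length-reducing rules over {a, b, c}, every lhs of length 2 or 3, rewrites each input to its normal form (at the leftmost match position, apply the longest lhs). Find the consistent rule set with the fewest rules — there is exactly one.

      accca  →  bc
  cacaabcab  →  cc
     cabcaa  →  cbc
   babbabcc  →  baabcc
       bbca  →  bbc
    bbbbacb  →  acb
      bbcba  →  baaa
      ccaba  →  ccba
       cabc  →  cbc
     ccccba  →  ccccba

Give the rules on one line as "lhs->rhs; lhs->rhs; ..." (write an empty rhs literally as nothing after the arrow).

  | accca => bca => bc
  | cacaabcab => ccaabcab => ccabcab => ccbcab => ccbcb => ccaa => cca => cc
  | cabcaa => cbcaa => cbca => cbc
  | babbabcc => baabcc

acc->b; bba->a; bcb->aa; ca->c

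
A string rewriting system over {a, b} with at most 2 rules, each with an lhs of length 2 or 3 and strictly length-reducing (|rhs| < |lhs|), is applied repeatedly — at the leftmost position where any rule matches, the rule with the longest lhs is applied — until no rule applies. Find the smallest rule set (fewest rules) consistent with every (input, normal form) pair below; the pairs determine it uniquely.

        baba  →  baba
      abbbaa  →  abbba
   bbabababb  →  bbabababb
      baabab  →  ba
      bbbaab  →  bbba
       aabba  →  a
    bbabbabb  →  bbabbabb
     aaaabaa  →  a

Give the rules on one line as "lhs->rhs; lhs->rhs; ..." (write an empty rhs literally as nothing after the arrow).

  | baba
  | abbbaa => abbba
  | bbabababb
  | baabab => baaab => baab => baa => ba

aa->a; aab->aa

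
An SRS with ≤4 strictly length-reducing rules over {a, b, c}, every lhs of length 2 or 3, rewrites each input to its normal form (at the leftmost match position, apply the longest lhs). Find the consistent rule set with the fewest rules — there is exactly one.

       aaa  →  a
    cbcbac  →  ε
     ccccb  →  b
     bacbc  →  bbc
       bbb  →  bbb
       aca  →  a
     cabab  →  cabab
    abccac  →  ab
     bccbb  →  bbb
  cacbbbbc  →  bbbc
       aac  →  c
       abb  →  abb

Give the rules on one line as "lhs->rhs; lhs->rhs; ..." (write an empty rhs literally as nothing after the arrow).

aa->; ac->; cb->; cc->

  | aaa => a
  | cbcbac => cbac => ac => ε
  | ccccb => ccb => b
  | bacbc => bbc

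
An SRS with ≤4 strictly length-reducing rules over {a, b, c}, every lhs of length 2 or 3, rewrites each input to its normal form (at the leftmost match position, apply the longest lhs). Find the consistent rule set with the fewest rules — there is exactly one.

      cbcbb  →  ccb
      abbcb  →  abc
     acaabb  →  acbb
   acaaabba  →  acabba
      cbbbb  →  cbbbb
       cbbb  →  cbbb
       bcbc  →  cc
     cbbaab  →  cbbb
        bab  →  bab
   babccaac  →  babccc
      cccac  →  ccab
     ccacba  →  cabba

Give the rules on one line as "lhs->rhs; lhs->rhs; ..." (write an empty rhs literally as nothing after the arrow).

aa->; bcb->c; cac->ab

  | cbcbb => ccb
  | abbcb => abc
  | acaabb => acbb
  | acaaabba => acabba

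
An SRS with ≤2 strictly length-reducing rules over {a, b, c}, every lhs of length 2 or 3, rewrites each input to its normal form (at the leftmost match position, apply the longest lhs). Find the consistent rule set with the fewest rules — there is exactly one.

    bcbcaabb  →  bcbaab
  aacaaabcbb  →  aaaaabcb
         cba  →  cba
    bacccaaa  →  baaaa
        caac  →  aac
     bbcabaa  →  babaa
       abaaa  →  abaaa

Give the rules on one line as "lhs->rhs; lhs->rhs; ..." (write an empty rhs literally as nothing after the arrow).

  | bcbcaabb => bcbaabb => bcbaab
  | aacaaabcbb => aaaaabcbb => aaaaabcb
  | cba
  | bacccaaa => baccaaa => bacaaa => baaaa

bb->b; ca->a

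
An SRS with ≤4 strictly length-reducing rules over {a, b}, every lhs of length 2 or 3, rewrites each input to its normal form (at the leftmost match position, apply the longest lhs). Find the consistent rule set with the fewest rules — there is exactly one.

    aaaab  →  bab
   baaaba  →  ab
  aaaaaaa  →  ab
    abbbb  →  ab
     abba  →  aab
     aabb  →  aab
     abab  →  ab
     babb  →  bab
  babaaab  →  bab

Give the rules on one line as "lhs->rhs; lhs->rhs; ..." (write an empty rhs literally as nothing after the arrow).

  | aaaab => bab
  | baaaba => bbba => bba => ab
  | aaaaaaa => baaaa => bba => ab
  | abbbb => abbb => abb => ab

aaa->b; aba->ab; bb->b; bba->ab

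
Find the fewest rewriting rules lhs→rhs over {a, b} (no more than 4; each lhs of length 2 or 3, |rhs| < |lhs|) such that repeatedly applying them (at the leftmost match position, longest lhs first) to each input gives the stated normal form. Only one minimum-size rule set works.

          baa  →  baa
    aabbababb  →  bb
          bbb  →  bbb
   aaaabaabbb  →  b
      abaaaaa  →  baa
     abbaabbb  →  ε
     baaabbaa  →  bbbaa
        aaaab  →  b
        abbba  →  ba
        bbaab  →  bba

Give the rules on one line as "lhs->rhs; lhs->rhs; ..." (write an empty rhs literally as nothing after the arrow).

  | baa
  | aabbababb => abababb => bababb => bbabb => bb
  | bbb
  | aaaabaabbb => abaabbb => baabbb => babb => b

aaa->; aab->a; ab->b; abb->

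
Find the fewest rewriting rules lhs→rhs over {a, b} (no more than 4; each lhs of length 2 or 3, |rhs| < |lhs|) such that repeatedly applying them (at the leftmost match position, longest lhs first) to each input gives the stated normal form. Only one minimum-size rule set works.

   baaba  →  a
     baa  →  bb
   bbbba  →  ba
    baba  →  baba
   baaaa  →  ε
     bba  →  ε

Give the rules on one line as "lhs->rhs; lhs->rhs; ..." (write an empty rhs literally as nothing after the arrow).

aa->b; aaa->b; bba->; bbb->

  | baaba => bbba => a
  | baa => bb
  | bbbba => ba
  | baba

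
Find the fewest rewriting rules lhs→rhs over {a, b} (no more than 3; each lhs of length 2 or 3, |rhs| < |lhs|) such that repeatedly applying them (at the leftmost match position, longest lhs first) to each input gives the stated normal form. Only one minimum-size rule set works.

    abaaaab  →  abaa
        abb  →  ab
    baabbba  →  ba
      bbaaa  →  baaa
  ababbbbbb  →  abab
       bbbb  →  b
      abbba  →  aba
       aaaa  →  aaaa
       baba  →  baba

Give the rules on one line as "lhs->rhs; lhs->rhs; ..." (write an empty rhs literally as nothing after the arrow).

aab->; bb->b

  | abaaaab => abaa
  | abb => ab
  | baabbba => bbba => bba => ba
  | bbaaa => baaa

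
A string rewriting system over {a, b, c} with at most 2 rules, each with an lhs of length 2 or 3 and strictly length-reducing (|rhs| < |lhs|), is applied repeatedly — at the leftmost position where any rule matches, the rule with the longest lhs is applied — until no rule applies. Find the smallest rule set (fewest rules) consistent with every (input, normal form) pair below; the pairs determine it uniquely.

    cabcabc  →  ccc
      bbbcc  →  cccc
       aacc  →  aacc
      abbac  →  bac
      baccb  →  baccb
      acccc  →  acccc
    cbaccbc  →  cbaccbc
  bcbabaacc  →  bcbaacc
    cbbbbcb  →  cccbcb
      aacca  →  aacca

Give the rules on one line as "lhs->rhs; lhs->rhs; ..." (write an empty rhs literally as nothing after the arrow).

ab->; bbb->cc

  | cabcabc => ccabc => ccc
  | bbbcc => cccc
  | aacc
  | abbac => bac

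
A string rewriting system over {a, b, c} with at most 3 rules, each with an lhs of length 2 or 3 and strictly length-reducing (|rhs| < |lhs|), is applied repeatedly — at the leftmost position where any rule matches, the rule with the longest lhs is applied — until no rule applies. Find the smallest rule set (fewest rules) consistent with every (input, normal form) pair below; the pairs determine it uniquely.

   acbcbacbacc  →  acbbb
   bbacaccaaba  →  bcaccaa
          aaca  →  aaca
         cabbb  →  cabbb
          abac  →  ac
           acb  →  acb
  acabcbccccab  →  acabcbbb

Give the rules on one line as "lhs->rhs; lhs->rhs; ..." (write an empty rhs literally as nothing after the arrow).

ba->; bcc->bb

  | acbcbacbacc => acbccbacc => acbbbacc => acbbcc => acbbb
  | bbacaccaaba => bcaccaaba => bcaccaa
  | aaca
  | cabbb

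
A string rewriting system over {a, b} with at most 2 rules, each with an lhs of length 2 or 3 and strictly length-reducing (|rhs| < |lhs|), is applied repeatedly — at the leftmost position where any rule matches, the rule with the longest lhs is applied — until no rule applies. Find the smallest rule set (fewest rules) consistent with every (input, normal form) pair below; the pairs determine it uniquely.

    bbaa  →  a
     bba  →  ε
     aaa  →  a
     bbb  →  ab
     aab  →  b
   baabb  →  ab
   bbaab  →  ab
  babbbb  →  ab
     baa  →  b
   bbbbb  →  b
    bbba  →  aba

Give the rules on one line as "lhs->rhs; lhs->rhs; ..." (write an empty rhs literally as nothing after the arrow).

  | bbaa => aaa => a
  | bba => aa => ε
  | aaa => a
  | bbb => ab

aa->; bb->a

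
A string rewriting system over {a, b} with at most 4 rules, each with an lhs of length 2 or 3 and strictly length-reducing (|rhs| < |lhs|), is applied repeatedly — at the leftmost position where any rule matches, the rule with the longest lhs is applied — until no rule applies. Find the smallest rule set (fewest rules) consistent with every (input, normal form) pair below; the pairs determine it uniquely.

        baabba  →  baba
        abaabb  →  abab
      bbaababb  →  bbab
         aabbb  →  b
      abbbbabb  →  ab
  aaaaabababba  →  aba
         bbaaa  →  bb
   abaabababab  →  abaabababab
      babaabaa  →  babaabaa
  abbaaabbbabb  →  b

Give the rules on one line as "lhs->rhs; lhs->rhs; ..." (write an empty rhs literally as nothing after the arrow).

  | baabba => baba
  | abaabb => abab
  | bbaababb => bbaabb => bbab
  | aabbb => abb => b

aaa->; abb->b; bbb->a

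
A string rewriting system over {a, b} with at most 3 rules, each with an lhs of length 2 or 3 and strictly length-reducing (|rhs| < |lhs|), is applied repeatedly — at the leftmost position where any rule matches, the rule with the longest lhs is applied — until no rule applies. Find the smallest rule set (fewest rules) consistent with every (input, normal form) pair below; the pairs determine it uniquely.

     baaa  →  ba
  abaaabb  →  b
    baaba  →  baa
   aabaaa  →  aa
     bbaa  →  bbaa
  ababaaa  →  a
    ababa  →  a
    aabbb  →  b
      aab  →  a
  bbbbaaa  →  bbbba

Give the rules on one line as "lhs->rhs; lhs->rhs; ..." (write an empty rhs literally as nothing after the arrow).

  | baaa => ba
  | abaaabb => aaabb => abb => b
  | baaba => baa
  | aabaaa => aaaa => aa

aaa->a; ab->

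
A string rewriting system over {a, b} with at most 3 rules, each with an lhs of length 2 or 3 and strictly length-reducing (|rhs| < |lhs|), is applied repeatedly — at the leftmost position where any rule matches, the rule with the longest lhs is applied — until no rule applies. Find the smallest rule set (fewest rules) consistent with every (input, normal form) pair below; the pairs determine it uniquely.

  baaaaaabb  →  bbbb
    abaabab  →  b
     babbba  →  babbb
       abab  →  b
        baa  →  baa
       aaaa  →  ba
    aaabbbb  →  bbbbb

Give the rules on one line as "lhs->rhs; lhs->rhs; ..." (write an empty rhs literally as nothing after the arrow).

aaa->b; aba->; bba->bb

  | baaaaaabb => bbaaabb => bbaabb => bbabb => bbbb
  | abaabab => abab => b
  | babbba => babbb
  | abab => b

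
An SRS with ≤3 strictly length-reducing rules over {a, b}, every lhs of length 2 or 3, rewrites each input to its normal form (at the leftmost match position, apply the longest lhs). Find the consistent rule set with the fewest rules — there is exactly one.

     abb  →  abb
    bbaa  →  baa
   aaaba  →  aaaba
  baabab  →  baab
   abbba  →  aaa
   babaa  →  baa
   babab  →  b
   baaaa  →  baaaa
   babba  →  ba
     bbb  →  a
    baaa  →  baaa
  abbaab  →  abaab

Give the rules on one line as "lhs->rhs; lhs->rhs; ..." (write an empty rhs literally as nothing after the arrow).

bab->b; bba->ba; bbb->a

  | abb
  | bbaa => baa
  | aaaba
  | baabab => baab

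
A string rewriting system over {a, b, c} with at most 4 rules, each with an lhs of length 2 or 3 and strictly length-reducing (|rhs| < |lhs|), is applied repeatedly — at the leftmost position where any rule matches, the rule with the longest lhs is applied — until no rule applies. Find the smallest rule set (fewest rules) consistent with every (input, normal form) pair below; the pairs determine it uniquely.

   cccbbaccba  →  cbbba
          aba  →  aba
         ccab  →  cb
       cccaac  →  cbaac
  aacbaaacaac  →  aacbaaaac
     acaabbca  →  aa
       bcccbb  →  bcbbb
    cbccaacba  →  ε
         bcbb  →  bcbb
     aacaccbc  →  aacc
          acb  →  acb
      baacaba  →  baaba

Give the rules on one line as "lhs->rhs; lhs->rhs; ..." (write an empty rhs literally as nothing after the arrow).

bca->ca; ca->; ccb->c; ccc->cb

  | cccbbaccba => cbbbaccba => cbbbaca => cbbba
  | aba
  | ccab => cb
  | cccaac => cbaac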